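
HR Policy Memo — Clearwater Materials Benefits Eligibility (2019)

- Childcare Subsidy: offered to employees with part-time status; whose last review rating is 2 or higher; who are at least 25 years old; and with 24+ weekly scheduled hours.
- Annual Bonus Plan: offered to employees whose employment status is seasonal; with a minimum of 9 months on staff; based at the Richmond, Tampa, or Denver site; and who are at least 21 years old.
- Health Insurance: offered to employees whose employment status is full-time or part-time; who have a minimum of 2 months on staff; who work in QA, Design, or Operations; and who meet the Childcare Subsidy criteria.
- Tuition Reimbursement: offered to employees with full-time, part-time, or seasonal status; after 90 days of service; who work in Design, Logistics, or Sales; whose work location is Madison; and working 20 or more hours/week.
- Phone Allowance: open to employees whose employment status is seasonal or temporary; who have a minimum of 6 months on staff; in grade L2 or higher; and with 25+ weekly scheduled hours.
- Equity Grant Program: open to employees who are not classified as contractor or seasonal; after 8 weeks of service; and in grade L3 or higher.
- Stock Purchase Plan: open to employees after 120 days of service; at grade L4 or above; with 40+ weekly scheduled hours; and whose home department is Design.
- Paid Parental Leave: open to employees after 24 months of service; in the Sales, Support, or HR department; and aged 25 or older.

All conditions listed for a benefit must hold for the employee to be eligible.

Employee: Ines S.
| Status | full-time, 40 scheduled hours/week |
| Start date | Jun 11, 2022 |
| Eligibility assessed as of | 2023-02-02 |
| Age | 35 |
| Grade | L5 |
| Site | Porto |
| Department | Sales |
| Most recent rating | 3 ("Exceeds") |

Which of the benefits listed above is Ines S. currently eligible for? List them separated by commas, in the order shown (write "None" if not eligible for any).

Equity Grant Program

Service from Jun 11, 2022 to 2023-02-02: 236 days.
Childcare Subsidy — status full-time ✗ (requires part-time) → not eligible.
Annual Bonus Plan — status full-time ✗ (requires seasonal) → not eligible.
Health Insurance — status full-time ✓; service 236 days ≥ 2 months (≈60 days) ✓; dept Sales ✗ → not eligible.
Tuition Reimbursement — status full-time ✓; service 236 days ≥ 90 days ✓; dept Sales ✓; site Porto ✗ (not Madison) → not eligible.
Phone Allowance — status full-time ✗ (requires seasonal or temporary) → not eligible.
Equity Grant Program — status full-time ✓ (not excluded); service 236 days ≥ 8 weeks (≈56 days) ✓; grade L5 ≥ L3 ✓ → eligible.
Stock Purchase Plan — service 236 days ≥ 120 days ✓; grade L5 ≥ L4 ✓; 40 hrs/wk ≥ 40 ✓; dept Sales ✗ → not eligible.
Paid Parental Leave — service 236 days < 24 months (≈720 days) ✗ → not eligible.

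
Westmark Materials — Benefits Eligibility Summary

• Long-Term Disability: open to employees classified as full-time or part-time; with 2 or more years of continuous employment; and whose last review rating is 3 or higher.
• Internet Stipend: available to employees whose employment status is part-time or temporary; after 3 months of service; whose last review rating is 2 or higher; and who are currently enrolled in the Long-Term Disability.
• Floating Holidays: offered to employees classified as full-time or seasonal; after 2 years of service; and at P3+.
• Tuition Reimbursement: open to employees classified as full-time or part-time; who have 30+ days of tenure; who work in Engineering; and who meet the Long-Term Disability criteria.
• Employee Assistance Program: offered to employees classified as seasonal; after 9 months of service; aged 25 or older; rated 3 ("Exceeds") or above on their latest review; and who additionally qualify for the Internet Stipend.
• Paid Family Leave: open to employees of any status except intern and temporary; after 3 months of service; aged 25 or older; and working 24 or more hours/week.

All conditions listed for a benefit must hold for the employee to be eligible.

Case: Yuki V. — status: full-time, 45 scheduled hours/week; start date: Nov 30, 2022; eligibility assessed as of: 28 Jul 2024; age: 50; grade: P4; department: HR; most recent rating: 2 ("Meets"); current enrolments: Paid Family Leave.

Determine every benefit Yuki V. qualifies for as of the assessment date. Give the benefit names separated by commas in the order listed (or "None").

Paid Family Leave

Service from Nov 30, 2022 to 28 Jul 2024: 606 days.
Long-Term Disability — status full-time ✓; service 606 days < 2 years (≈730 days) ✗ → not eligible.
Internet Stipend — status full-time ✗ (requires part-time or temporary) → not eligible.
Floating Holidays — status full-time ✓; service 606 days < 2 years (≈730 days) ✗ → not eligible.
Tuition Reimbursement — status full-time ✓; service 606 days ≥ 30 days ✓; dept HR ✗ → not eligible.
Employee Assistance Program — status full-time ✗ (requires seasonal) → not eligible.
Paid Family Leave — status full-time ✓ (not excluded); service 606 days ≥ 3 months (≈90 days) ✓; age 50 ≥ 25 ✓; 45 hrs/wk ≥ 24 ✓ → eligible.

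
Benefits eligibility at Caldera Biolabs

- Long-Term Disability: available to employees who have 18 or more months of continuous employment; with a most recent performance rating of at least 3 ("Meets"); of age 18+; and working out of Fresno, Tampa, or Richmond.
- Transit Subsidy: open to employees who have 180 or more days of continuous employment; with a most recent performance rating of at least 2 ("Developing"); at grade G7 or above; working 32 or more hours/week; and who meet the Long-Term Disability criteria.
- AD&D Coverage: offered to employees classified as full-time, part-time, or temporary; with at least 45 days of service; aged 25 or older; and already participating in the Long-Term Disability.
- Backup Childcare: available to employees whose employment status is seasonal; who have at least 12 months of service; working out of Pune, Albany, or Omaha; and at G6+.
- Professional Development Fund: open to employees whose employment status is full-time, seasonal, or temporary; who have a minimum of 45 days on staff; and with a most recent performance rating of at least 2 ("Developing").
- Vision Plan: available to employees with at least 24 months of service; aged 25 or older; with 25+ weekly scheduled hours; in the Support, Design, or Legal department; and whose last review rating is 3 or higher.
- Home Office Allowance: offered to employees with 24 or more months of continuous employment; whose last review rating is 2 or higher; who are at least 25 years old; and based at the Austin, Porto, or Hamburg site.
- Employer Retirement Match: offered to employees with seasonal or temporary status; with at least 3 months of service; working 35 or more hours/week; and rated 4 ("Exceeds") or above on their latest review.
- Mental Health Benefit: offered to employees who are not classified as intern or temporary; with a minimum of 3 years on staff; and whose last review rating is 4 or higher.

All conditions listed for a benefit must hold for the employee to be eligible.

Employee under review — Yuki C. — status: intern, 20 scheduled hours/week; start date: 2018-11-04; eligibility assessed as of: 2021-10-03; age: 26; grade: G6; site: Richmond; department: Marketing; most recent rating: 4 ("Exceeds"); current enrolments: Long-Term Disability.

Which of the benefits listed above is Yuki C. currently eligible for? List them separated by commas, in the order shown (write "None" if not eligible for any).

Service from 2018-11-04 to 2021-10-03: 1064 days.
Long-Term Disability — service 1064 days ≥ 18 months (≈540 days) ✓; rating 4 ≥ 3 ✓; age 26 ≥ 18 ✓; site Richmond ✓ → eligible.
Transit Subsidy — service 1064 days ≥ 180 days ✓; rating 4 ≥ 2 ✓; grade G6 < G7 ✗ → not eligible.
AD&D Coverage — status intern ✗ (requires full-time, part-time, or temporary) → not eligible.
Backup Childcare — status intern ✗ (requires seasonal) → not eligible.
Professional Development Fund — status intern ✗ (requires full-time, seasonal, or temporary) → not eligible.
Vision Plan — service 1064 days ≥ 24 months (≈720 days) ✓; age 26 ≥ 25 ✓; 20 hrs/wk < 25 ✗ → not eligible.
Home Office Allowance — service 1064 days ≥ 24 months (≈720 days) ✓; rating 4 ≥ 2 ✓; age 26 ≥ 25 ✓; site Richmond ✗ (not Austin, Porto, or Hamburg) → not eligible.
Employer Retirement Match — status intern ✗ (requires seasonal or temporary) → not eligible.
Mental Health Benefit — status intern ✗ (excluded) → not eligible.

Long-Term Disability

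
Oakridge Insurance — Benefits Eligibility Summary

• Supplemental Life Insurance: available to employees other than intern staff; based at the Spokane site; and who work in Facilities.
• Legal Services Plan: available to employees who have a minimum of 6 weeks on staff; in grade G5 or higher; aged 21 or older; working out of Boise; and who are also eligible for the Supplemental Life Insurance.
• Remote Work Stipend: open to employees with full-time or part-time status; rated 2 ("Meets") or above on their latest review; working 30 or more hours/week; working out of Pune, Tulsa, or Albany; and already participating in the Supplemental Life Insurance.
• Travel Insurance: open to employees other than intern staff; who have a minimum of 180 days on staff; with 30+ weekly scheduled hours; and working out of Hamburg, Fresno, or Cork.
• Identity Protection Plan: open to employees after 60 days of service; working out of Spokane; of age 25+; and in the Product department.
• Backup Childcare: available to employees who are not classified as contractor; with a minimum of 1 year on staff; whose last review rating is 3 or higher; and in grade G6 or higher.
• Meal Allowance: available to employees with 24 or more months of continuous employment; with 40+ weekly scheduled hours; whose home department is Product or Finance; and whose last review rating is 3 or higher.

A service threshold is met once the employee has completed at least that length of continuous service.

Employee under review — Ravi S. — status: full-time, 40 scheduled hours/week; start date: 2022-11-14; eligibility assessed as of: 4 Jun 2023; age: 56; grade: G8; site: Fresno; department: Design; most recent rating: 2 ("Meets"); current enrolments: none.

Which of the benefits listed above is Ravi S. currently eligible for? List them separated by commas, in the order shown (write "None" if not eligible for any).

Travel Insurance

Service from 2022-11-14 to 4 Jun 2023: 202 days.
Supplemental Life Insurance — status full-time ✓ (not excluded); site Fresno ✗ (not Spokane) → not eligible.
Legal Services Plan — service 202 days ≥ 6 weeks (≈42 days) ✓; grade G8 ≥ G5 ✓; age 56 ≥ 21 ✓; site Fresno ✗ (not Boise) → not eligible.
Remote Work Stipend — status full-time ✓; rating 2 ≥ 2 ✓; 40 hrs/wk ≥ 30 ✓; site Fresno ✗ (not Pune, Tulsa, or Albany) → not eligible.
Travel Insurance — status full-time ✓ (not excluded); service 202 days ≥ 180 days ✓; 40 hrs/wk ≥ 30 ✓; site Fresno ✓ → eligible.
Identity Protection Plan — service 202 days ≥ 60 days ✓; site Fresno ✗ (not Spokane) → not eligible.
Backup Childcare — status full-time ✓ (not excluded); service 202 days < 1 year (≈365 days) ✗ → not eligible.
Meal Allowance — service 202 days < 24 months (≈720 days) ✗ → not eligible.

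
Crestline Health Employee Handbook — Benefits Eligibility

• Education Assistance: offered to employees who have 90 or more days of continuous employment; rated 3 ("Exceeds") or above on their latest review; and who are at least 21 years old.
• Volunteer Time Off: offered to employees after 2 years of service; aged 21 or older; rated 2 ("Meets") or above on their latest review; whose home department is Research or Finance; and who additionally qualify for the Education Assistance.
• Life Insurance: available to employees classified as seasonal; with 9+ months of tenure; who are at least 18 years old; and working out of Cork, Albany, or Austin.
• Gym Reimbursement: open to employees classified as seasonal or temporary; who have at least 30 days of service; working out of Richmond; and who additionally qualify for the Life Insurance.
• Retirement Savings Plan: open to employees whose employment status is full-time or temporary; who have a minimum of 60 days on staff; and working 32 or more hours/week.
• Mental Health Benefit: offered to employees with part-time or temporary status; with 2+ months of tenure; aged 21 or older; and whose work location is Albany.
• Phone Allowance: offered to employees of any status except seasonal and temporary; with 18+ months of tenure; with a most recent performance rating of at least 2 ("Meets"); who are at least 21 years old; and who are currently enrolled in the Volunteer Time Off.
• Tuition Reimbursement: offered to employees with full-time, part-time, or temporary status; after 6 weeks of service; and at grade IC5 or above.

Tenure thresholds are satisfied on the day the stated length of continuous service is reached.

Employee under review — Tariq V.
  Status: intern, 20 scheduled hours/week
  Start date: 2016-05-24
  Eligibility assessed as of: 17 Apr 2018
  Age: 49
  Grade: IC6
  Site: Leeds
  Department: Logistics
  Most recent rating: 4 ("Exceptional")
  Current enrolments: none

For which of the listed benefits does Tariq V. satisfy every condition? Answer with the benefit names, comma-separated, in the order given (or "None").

Education Assistance

Service from 2016-05-24 to 17 Apr 2018: 693 days.
Education Assistance — service 693 days ≥ 90 days ✓; rating 4 ≥ 3 ✓; age 49 ≥ 21 ✓ → eligible.
Volunteer Time Off — service 693 days < 2 years (≈730 days) ✗ → not eligible.
Life Insurance — status intern ✗ (requires seasonal) → not eligible.
Gym Reimbursement — status intern ✗ (requires seasonal or temporary) → not eligible.
Retirement Savings Plan — status intern ✗ (requires full-time or temporary) → not eligible.
Mental Health Benefit — status intern ✗ (requires part-time or temporary) → not eligible.
Phone Allowance — status intern ✓ (not excluded); service 693 days ≥ 18 months (≈540 days) ✓; rating 4 ≥ 2 ✓; age 49 ≥ 21 ✓; not enrolled in Volunteer Time Off ✗ → not eligible.
Tuition Reimbursement — status intern ✗ (requires full-time, part-time, or temporary) → not eligible.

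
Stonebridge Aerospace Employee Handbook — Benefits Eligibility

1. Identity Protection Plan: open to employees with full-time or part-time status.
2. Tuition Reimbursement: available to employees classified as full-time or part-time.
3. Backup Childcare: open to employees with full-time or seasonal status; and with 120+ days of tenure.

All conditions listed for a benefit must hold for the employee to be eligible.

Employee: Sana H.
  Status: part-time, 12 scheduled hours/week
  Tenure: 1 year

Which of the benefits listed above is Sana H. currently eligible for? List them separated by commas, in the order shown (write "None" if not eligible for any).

Identity Protection Plan, Tuition Reimbursement

Identity Protection Plan — status part-time ✓ → eligible.
Tuition Reimbursement — status part-time ✓ → eligible.
Backup Childcare — status part-time ✗ (requires full-time or seasonal) → not eligible.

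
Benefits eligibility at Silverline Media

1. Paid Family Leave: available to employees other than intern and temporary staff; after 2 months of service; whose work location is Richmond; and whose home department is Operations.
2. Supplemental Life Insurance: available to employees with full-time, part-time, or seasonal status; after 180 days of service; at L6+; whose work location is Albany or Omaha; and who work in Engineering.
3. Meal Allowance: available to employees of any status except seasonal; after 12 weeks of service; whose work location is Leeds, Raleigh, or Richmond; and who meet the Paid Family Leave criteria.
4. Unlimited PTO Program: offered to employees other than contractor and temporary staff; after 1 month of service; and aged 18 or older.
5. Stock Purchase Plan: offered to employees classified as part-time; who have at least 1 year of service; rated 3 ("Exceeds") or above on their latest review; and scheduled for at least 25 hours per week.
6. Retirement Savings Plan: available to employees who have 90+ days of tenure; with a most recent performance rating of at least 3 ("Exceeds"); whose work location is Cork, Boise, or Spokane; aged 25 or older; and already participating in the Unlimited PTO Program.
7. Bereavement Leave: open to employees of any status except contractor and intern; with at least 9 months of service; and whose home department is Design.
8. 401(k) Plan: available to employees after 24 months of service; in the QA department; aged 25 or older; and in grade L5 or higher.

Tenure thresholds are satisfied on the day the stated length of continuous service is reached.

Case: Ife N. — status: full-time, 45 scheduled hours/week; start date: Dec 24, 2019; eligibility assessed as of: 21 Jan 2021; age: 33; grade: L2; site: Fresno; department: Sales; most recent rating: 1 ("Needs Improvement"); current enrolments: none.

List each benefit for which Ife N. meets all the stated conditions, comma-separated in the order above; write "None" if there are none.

Unlimited PTO Program

Service from Dec 24, 2019 to 21 Jan 2021: 394 days.
Paid Family Leave — status full-time ✓ (not excluded); service 394 days ≥ 2 months (≈60 days) ✓; site Fresno ✗ (not Richmond) → not eligible.
Supplemental Life Insurance — status full-time ✓; service 394 days ≥ 180 days ✓; grade L2 < L6 ✗ → not eligible.
Meal Allowance — status full-time ✓ (not excluded); service 394 days ≥ 12 weeks (≈84 days) ✓; site Fresno ✗ (not Leeds, Raleigh, or Richmond) → not eligible.
Unlimited PTO Program — status full-time ✓ (not excluded); service 394 days ≥ 1 month (≈30 days) ✓; age 33 ≥ 18 ✓ → eligible.
Stock Purchase Plan — status full-time ✗ (requires part-time) → not eligible.
Retirement Savings Plan — service 394 days ≥ 90 days ✓; rating 1 < 3 ✗ → not eligible.
Bereavement Leave — status full-time ✓ (not excluded); service 394 days ≥ 9 months (≈270 days) ✓; dept Sales ✗ → not eligible.
401(k) Plan — service 394 days < 24 months (≈720 days) ✗ → not eligible.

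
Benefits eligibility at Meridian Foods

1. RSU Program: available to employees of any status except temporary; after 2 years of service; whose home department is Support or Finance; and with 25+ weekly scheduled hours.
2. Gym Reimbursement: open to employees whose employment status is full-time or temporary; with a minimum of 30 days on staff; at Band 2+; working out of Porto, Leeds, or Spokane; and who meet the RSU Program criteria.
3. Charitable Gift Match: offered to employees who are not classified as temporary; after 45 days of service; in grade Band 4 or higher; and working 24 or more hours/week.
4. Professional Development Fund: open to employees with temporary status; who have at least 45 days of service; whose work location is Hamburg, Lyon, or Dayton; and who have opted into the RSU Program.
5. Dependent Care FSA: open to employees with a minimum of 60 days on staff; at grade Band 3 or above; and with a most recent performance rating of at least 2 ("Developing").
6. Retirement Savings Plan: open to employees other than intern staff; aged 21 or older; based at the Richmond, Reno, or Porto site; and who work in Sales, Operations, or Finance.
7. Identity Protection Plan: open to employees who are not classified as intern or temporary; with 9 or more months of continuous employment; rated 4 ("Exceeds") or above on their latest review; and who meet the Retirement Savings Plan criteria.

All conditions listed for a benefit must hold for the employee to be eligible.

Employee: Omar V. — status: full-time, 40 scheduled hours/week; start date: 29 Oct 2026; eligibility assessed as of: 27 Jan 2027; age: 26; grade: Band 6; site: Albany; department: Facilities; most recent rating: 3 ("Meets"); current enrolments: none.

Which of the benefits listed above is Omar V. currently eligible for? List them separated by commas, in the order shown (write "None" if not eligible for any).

Charitable Gift Match, Dependent Care FSA

Service from 29 Oct 2026 to 27 Jan 2027: 90 days.
RSU Program — status full-time ✓ (not excluded); service 90 days < 2 years (≈730 days) ✗ → not eligible.
Gym Reimbursement — status full-time ✓; service 90 days ≥ 30 days ✓; grade Band 6 ≥ Band 2 ✓; site Albany ✗ (not Porto, Leeds, or Spokane) → not eligible.
Charitable Gift Match — status full-time ✓ (not excluded); service 90 days ≥ 45 days ✓; grade Band 6 ≥ Band 4 ✓; 40 hrs/wk ≥ 24 ✓ → eligible.
Professional Development Fund — status full-time ✗ (requires temporary) → not eligible.
Dependent Care FSA — service 90 days ≥ 60 days ✓; grade Band 6 ≥ Band 3 ✓; rating 3 ≥ 2 ✓ → eligible.
Retirement Savings Plan — status full-time ✓ (not excluded); age 26 ≥ 21 ✓; site Albany ✗ (not Richmond, Reno, or Porto) → not eligible.
Identity Protection Plan — status full-time ✓ (not excluded); service 90 days < 9 months (≈270 days) ✗ → not eligible.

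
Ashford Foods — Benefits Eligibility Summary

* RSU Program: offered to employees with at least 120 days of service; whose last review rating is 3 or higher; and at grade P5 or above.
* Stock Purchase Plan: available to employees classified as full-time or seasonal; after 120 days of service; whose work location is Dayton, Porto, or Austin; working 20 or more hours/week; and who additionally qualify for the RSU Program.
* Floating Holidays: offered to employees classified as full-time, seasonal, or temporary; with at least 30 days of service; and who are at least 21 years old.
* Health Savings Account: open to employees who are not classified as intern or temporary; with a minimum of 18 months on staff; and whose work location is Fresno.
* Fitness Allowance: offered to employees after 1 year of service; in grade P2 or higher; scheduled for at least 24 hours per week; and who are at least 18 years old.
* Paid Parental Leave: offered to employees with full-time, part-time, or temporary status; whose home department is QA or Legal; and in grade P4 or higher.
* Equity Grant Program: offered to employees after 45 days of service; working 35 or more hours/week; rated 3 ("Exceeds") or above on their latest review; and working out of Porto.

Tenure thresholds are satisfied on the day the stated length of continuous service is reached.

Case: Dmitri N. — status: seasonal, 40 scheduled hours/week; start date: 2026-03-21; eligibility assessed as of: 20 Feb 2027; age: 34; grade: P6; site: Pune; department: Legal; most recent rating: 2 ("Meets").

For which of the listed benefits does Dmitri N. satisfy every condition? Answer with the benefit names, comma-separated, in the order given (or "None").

Service from 2026-03-21 to 20 Feb 2027: 336 days.
RSU Program — service 336 days ≥ 120 days ✓; rating 2 < 3 ✗ → not eligible.
Stock Purchase Plan — status seasonal ✓; service 336 days ≥ 120 days ✓; site Pune ✗ (not Dayton, Porto, or Austin) → not eligible.
Floating Holidays — status seasonal ✓; service 336 days ≥ 30 days ✓; age 34 ≥ 21 ✓ → eligible.
Health Savings Account — status seasonal ✓ (not excluded); service 336 days < 18 months (≈540 days) ✗ → not eligible.
Fitness Allowance — service 336 days < 1 year (≈365 days) ✗ → not eligible.
Paid Parental Leave — status seasonal ✗ (requires full-time, part-time, or temporary) → not eligible.
Equity Grant Program — service 336 days ≥ 45 days ✓; 40 hrs/wk ≥ 35 ✓; rating 2 < 3 ✗ → not eligible.

Floating Holidays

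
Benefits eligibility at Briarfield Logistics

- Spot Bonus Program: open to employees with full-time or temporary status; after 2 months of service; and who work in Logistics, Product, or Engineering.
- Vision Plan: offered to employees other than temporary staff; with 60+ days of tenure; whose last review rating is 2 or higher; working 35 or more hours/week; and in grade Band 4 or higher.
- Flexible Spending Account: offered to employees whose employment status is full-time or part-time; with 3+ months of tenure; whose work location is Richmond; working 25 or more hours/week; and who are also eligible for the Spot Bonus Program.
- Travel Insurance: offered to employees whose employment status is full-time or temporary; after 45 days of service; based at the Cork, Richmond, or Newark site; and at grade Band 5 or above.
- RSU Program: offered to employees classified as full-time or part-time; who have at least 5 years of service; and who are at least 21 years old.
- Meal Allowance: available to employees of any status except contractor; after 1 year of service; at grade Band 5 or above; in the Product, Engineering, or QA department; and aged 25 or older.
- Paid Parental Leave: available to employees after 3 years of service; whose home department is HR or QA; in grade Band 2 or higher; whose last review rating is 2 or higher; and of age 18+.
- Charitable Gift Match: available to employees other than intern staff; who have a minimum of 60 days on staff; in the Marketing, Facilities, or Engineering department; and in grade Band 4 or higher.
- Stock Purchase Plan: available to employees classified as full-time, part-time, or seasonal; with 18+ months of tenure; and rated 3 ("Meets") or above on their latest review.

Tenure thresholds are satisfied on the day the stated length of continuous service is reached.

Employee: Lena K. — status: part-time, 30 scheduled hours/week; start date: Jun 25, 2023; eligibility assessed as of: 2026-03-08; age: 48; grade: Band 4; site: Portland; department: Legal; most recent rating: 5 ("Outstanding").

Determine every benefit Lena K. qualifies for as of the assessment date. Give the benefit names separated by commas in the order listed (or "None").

Service from Jun 25, 2023 to 2026-03-08: 987 days.
Spot Bonus Program — status part-time ✗ (requires full-time or temporary) → not eligible.
Vision Plan — status part-time ✓ (not excluded); service 987 days ≥ 60 days ✓; rating 5 ≥ 2 ✓; 30 hrs/wk < 35 ✗ → not eligible.
Flexible Spending Account — status part-time ✓; service 987 days ≥ 3 months (≈90 days) ✓; site Portland ✗ (not Richmond) → not eligible.
Travel Insurance — status part-time ✗ (requires full-time or temporary) → not eligible.
RSU Program — status part-time ✓; service 987 days < 5 years (≈1825 days) ✗ → not eligible.
Meal Allowance — status part-time ✓ (not excluded); service 987 days ≥ 1 year (≈365 days) ✓; grade Band 4 < Band 5 ✗ → not eligible.
Paid Parental Leave — service 987 days < 3 years (≈1095 days) ✗ → not eligible.
Charitable Gift Match — status part-time ✓ (not excluded); service 987 days ≥ 60 days ✓; dept Legal ✗ → not eligible.
Stock Purchase Plan — status part-time ✓; service 987 days ≥ 18 months (≈540 days) ✓; rating 5 ≥ 3 ✓ → eligible.

Stock Purchase Plan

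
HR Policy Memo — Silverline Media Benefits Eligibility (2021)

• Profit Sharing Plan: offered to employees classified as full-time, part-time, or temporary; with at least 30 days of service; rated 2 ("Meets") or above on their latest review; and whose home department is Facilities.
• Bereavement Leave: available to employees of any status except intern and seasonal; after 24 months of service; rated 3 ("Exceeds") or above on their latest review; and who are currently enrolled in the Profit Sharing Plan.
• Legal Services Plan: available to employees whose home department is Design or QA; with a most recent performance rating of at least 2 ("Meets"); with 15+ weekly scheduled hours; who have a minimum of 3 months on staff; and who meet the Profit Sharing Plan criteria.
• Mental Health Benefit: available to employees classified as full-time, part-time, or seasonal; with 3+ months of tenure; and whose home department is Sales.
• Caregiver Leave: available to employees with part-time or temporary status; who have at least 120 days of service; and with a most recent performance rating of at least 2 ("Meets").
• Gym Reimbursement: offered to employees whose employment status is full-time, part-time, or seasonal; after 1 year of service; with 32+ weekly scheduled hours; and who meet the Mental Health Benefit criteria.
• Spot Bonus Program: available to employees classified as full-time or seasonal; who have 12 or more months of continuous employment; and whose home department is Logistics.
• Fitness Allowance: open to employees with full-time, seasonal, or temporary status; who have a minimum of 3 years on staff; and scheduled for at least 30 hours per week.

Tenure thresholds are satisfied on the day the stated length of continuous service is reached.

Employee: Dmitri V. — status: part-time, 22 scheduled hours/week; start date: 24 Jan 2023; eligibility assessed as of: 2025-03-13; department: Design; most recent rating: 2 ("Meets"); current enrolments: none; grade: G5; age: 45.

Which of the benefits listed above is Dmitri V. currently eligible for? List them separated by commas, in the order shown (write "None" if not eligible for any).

Service from 24 Jan 2023 to 2025-03-13: 779 days.
Profit Sharing Plan — status part-time ✓; service 779 days ≥ 30 days ✓; rating 2 ≥ 2 ✓; dept Design ✗ → not eligible.
Bereavement Leave — status part-time ✓ (not excluded); service 779 days ≥ 24 months (≈720 days) ✓; rating 2 < 3 ✗ → not eligible.
Legal Services Plan — dept Design ✓; rating 2 ≥ 2 ✓; 22 hrs/wk ≥ 15 ✓; service 779 days ≥ 3 months (≈90 days) ✓; not eligible for Profit Sharing Plan ✗ → not eligible.
Mental Health Benefit — status part-time ✓; service 779 days ≥ 3 months (≈90 days) ✓; dept Design ✗ → not eligible.
Caregiver Leave — status part-time ✓; service 779 days ≥ 120 days ✓; rating 2 ≥ 2 ✓ → eligible.
Gym Reimbursement — status part-time ✓; service 779 days ≥ 1 year (≈365 days) ✓; 22 hrs/wk < 32 ✗ → not eligible.
Spot Bonus Program — status part-time ✗ (requires full-time or seasonal) → not eligible.
Fitness Allowance — status part-time ✗ (requires full-time, seasonal, or temporary) → not eligible.

Caregiver Leave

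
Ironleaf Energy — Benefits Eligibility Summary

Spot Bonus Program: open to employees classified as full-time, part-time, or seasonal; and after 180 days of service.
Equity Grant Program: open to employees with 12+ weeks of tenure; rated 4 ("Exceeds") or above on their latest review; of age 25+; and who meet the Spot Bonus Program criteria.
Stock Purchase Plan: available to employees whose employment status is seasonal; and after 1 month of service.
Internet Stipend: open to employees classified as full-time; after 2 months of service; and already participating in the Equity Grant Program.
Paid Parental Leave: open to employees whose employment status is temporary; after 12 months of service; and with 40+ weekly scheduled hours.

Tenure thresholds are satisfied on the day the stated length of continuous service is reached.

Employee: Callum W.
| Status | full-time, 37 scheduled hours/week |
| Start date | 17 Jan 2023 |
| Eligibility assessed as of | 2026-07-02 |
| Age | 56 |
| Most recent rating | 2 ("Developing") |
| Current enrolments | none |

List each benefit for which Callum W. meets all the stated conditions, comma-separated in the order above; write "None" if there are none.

Service from 17 Jan 2023 to 2026-07-02: 1262 days.
Spot Bonus Program — status full-time ✓; service 1262 days ≥ 180 days ✓ → eligible.
Equity Grant Program — service 1262 days ≥ 12 weeks (≈84 days) ✓; rating 2 < 4 ✗ → not eligible.
Stock Purchase Plan — status full-time ✗ (requires seasonal) → not eligible.
Internet Stipend — status full-time ✓; service 1262 days ≥ 2 months (≈60 days) ✓; not enrolled in Equity Grant Program ✗ → not eligible.
Paid Parental Leave — status full-time ✗ (requires temporary) → not eligible.

Spot Bonus Program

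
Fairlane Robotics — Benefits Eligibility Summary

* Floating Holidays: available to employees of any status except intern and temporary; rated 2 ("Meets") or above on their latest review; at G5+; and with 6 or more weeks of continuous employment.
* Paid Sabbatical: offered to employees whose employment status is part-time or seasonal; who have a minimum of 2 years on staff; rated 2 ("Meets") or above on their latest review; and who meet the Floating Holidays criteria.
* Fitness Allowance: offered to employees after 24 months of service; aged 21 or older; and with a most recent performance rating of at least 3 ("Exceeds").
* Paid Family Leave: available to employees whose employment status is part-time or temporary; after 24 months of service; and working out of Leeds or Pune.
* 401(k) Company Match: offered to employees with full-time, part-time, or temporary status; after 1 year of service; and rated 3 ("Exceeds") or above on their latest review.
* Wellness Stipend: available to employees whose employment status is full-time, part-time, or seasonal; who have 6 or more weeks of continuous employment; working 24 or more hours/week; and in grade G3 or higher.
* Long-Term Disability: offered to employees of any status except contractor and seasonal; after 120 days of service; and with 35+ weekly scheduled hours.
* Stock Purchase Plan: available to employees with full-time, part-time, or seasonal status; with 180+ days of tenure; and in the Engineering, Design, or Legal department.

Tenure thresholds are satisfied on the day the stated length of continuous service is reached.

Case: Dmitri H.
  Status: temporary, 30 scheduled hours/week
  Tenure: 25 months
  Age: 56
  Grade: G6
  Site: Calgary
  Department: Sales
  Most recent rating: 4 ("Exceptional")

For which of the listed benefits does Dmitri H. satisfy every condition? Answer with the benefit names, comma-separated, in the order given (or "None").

Floating Holidays — status temporary ✗ (excluded) → not eligible.
Paid Sabbatical — status temporary ✗ (requires part-time or seasonal) → not eligible.
Fitness Allowance — service 25 months ≥ 24 months ✓; age 56 ≥ 21 ✓; rating 4 ≥ 3 ✓ → eligible.
Paid Family Leave — status temporary ✓; service 25 months ≥ 24 months ✓; site Calgary ✗ (not Leeds or Pune) → not eligible.
401(k) Company Match — status temporary ✓; service 25 months ≥ 1 year (≈365 days) ✓; rating 4 ≥ 3 ✓ → eligible.
Wellness Stipend — status temporary ✗ (requires full-time, part-time, or seasonal) → not eligible.
Long-Term Disability — status temporary ✓ (not excluded); service 25 months ≥ 120 days ✓; 30 hrs/wk < 35 ✗ → not eligible.
Stock Purchase Plan — status temporary ✗ (requires full-time, part-time, or seasonal) → not eligible.

Fitness Allowance, 401(k) Company Match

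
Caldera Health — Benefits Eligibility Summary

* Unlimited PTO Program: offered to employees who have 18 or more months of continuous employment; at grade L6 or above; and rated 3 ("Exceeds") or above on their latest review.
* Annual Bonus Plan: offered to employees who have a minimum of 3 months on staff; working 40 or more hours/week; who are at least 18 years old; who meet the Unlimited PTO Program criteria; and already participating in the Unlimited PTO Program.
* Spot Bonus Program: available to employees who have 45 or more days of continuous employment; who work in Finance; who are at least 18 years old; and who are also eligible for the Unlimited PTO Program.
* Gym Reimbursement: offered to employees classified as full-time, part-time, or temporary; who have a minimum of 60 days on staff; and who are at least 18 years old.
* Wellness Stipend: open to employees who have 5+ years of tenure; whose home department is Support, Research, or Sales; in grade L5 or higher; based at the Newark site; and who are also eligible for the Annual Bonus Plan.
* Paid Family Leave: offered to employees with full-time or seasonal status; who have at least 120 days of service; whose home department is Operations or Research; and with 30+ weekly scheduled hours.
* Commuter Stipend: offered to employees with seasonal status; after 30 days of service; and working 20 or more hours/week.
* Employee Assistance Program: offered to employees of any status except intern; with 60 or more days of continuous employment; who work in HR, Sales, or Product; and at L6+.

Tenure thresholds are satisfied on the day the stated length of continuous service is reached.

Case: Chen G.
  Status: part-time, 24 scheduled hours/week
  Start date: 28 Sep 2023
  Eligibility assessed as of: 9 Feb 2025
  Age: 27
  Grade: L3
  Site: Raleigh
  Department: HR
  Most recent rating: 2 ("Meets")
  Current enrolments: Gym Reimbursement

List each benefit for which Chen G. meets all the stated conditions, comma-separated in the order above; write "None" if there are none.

Gym Reimbursement

Service from 28 Sep 2023 to 9 Feb 2025: 500 days.
Unlimited PTO Program — service 500 days < 18 months (≈540 days) ✗ → not eligible.
Annual Bonus Plan — service 500 days ≥ 3 months (≈90 days) ✓; 24 hrs/wk < 40 ✗ → not eligible.
Spot Bonus Program — service 500 days ≥ 45 days ✓; dept HR ✗ → not eligible.
Gym Reimbursement — status part-time ✓; service 500 days ≥ 60 days ✓; age 27 ≥ 18 ✓ → eligible.
Wellness Stipend — service 500 days < 5 years (≈1825 days) ✗ → not eligible.
Paid Family Leave — status part-time ✗ (requires full-time or seasonal) → not eligible.
Commuter Stipend — status part-time ✗ (requires seasonal) → not eligible.
Employee Assistance Program — status part-time ✓ (not excluded); service 500 days ≥ 60 days ✓; dept HR ✓; grade L3 < L6 ✗ → not eligible.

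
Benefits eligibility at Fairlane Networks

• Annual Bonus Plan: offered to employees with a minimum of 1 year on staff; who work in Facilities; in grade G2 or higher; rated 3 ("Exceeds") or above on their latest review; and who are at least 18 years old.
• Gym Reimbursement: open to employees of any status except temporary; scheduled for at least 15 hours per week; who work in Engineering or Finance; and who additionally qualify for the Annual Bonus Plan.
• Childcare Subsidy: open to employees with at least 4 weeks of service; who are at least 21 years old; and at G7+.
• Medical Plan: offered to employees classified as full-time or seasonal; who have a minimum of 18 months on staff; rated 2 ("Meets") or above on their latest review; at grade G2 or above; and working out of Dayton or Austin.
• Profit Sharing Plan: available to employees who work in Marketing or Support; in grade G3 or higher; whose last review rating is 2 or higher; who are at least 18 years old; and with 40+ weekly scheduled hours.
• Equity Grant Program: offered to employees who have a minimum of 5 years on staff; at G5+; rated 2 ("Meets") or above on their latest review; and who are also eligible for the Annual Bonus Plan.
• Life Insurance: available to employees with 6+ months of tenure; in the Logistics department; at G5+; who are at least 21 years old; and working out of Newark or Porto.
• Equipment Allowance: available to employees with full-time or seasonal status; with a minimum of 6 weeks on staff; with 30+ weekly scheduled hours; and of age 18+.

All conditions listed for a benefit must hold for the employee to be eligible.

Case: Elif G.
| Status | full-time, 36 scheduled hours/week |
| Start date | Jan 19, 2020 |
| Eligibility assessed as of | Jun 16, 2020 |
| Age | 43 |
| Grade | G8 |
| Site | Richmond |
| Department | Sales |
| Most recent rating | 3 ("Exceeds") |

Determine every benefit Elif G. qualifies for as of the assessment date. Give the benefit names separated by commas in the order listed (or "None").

Service from Jan 19, 2020 to Jun 16, 2020: 149 days.
Annual Bonus Plan — service 149 days < 1 year (≈365 days) ✗ → not eligible.
Gym Reimbursement — status full-time ✓ (not excluded); 36 hrs/wk ≥ 15 ✓; dept Sales ✗ → not eligible.
Childcare Subsidy — service 149 days ≥ 4 weeks (≈28 days) ✓; age 43 ≥ 21 ✓; grade G8 ≥ G7 ✓ → eligible.
Medical Plan — status full-time ✓; service 149 days < 18 months (≈540 days) ✗ → not eligible.
Profit Sharing Plan — dept Sales ✗ → not eligible.
Equity Grant Program — service 149 days < 5 years (≈1825 days) ✗ → not eligible.
Life Insurance — service 149 days < 6 months (≈180 days) ✗ → not eligible.
Equipment Allowance — status full-time ✓; service 149 days ≥ 6 weeks (≈42 days) ✓; 36 hrs/wk ≥ 30 ✓; age 43 ≥ 18 ✓ → eligible.

Childcare Subsidy, Equipment Allowance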